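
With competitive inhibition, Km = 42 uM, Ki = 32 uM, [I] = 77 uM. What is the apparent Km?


Km_app = Km * (1 + [I]/Ki)
Km_app = 42 * (1 + 77/32)
Km_app = 143.0625 uM

143.0625 uM


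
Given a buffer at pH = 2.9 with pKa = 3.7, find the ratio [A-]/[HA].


[A-]/[HA] = 10^(pH - pKa)
= 10^(2.9 - 3.7)
= 0.1585

0.1585


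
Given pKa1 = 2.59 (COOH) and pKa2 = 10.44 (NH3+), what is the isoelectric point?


pI = (pKa1 + pKa2) / 2
pI = (2.59 + 10.44) / 2
pI = 6.515

6.515


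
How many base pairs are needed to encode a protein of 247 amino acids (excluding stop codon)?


Each amino acid = 1 codon = 3 bp
bp = 247 * 3 = 741 bp

741 bp


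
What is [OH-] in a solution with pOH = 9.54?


[OH-] = 10^(-pOH)
[OH-] = 10^(-9.54)
[OH-] = 2.884e-10 M

2.884e-10 M


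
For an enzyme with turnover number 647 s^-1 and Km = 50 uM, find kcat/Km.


Catalytic efficiency = kcat / Km
= 647 / 50
= 12.94 uM^-1*s^-1

12.94 uM^-1*s^-1


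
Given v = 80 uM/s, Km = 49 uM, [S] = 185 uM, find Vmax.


Vmax = v * (Km + [S]) / [S]
Vmax = 80 * (49 + 185) / 185
Vmax = 101.1892 uM/s

101.1892 uM/s


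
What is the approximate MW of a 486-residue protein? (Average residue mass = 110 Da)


MW = n_residues * 110 Da
MW = 486 * 110
MW = 53460 Da

53460 Da


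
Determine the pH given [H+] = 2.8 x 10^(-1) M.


pH = -log10([H+])
pH = -log10(2.8 x 10^(-1))
pH = 0.5528

0.5528


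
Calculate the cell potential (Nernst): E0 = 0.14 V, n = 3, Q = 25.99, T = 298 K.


E = E0 - (RT/nF) * ln(Q)
E = 0.14 - (8.314 * 298 / (3 * 96485)) * ln(25.99)
E = 0.1121 V

0.1121 V


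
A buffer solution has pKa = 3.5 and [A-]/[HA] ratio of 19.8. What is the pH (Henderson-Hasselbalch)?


pH = pKa + log10([A-]/[HA])
pH = 3.5 + log10(19.8)
pH = 4.7967

4.7967


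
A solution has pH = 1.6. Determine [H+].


[H+] = 10^(-pH)
[H+] = 10^(-1.6)
[H+] = 0.0251 M

0.0251 M


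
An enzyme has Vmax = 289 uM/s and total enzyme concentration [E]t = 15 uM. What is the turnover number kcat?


kcat = Vmax / [E]t
kcat = 289 / 15
kcat = 19.2667 s^-1

19.2667 s^-1


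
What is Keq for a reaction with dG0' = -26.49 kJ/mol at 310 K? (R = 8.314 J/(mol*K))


Keq = exp(-dG0 * 1000 / (R * T))
Keq = exp(-(-26.49) * 1000 / (8.314 * 310))
Keq = 29086.7667

29086.7667


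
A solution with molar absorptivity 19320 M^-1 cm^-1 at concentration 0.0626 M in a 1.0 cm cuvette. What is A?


A = epsilon * c * l
A = 19320 * 0.0626 * 1.0
A = 1209.432

1209.432


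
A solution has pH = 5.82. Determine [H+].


[H+] = 10^(-pH)
[H+] = 10^(-5.82)
[H+] = 1.514e-06 M

1.514e-06 M


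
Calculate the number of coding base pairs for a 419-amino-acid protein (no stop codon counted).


Each amino acid = 1 codon = 3 bp
bp = 419 * 3 = 1257 bp

1257 bp


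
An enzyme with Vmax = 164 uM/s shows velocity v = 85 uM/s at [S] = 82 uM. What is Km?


Km = [S] * (Vmax - v) / v
Km = 82 * (164 - 85) / 85
Km = 76.2118 uM

76.2118 uM


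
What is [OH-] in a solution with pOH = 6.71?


[OH-] = 10^(-pOH)
[OH-] = 10^(-6.71)
[OH-] = 1.950e-07 M

1.950e-07 M


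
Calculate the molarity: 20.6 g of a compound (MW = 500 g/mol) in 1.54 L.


C = (mass / MW) / volume
C = (20.6 / 500) / 1.54
C = 0.0268 M

0.0268 M


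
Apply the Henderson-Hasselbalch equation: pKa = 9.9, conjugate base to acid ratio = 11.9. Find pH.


pH = pKa + log10([A-]/[HA])
pH = 9.9 + log10(11.9)
pH = 10.9755

10.9755


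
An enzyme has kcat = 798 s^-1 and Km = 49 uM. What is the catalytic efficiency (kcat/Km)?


Catalytic efficiency = kcat / Km
= 798 / 49
= 16.2857 uM^-1*s^-1

16.2857 uM^-1*s^-1


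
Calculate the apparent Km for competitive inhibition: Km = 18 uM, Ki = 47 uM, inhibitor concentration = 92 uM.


Km_app = Km * (1 + [I]/Ki)
Km_app = 18 * (1 + 92/47)
Km_app = 53.234 uM

53.234 uM


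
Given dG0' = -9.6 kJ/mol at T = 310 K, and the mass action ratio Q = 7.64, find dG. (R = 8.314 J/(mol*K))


dG = dG0' + RT * ln(Q) / 1000
dG = -9.6 + 8.314 * 310 * ln(7.64) / 1000
dG = -4.3592 kJ/mol

-4.3592 kJ/mol


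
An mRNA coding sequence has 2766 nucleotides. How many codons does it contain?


codons = nucleotides / 3
codons = 2766 / 3 = 922

922


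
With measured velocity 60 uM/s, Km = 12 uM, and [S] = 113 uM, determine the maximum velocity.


Vmax = v * (Km + [S]) / [S]
Vmax = 60 * (12 + 113) / 113
Vmax = 66.3717 uM/s

66.3717 uM/s


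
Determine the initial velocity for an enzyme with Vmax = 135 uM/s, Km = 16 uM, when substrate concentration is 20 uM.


v = Vmax * [S] / (Km + [S])
v = 135 * 20 / (16 + 20)
v = 75.0 uM/s

75.0 uM/s


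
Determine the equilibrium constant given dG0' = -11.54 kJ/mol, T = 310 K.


Keq = exp(-dG0 * 1000 / (R * T))
Keq = exp(-(-11.54) * 1000 / (8.314 * 310))
Keq = 88.013

88.013


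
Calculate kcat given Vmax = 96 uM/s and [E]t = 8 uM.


kcat = Vmax / [E]t
kcat = 96 / 8
kcat = 12.0 s^-1

12.0 s^-1


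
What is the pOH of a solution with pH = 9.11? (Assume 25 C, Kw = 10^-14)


pOH = 14 - pH
pOH = 14 - 9.11
pOH = 4.89

4.89


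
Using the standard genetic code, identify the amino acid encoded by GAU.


Standard genetic code lookup.
Codon GAU -> Asp

Asp


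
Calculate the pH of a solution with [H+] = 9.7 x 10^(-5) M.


pH = -log10([H+])
pH = -log10(9.7 x 10^(-5))
pH = 4.0132

4.0132


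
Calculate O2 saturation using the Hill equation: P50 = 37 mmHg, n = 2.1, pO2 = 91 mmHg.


Y = pO2^n / (P50^n + pO2^n)
Y = 91^2.1 / (37^2.1 + 91^2.1)
Y = 86.87%

86.87%


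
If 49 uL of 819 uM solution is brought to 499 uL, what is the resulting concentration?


C2 = C1 * V1 / V2
C2 = 819 * 49 / 499
C2 = 80.4228 uM

80.4228 uM


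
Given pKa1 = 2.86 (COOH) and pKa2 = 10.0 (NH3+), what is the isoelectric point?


pI = (pKa1 + pKa2) / 2
pI = (2.86 + 10.0) / 2
pI = 6.43

6.43


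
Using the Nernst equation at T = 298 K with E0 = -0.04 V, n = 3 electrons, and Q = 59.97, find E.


E = E0 - (RT/nF) * ln(Q)
E = -0.04 - (8.314 * 298 / (3 * 96485)) * ln(59.97)
E = -0.075 V

-0.075 V


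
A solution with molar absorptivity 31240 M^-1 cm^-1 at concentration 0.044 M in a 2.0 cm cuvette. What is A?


A = epsilon * c * l
A = 31240 * 0.044 * 2.0
A = 2749.12

2749.12


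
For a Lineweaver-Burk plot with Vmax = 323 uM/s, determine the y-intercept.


y-intercept = 1/Vmax
= 1/323
= 0.0031 s/uM

0.0031 s/uM


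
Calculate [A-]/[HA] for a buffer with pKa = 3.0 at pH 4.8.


[A-]/[HA] = 10^(pH - pKa)
= 10^(4.8 - 3.0)
= 63.0957

63.0957


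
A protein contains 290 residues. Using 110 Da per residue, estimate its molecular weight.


MW = n_residues * 110 Da
MW = 290 * 110
MW = 31900 Da

31900 Da


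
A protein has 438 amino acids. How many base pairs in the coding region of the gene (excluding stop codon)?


Each amino acid = 1 codon = 3 bp
bp = 438 * 3 = 1314 bp

1314 bp


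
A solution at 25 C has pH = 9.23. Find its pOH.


pOH = 14 - pH
pOH = 14 - 9.23
pOH = 4.77

4.77


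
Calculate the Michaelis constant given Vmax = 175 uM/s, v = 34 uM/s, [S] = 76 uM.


Km = [S] * (Vmax - v) / v
Km = 76 * (175 - 34) / 34
Km = 315.1765 uM

315.1765 uM


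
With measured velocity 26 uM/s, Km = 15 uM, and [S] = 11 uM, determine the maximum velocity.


Vmax = v * (Km + [S]) / [S]
Vmax = 26 * (15 + 11) / 11
Vmax = 61.4545 uM/s

61.4545 uM/s


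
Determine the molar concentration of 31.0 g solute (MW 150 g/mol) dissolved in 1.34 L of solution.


C = (mass / MW) / volume
C = (31.0 / 150) / 1.34
C = 0.1542 M

0.1542 M


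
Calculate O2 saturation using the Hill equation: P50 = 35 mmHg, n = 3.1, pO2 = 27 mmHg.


Y = pO2^n / (P50^n + pO2^n)
Y = 27^3.1 / (35^3.1 + 27^3.1)
Y = 30.91%

30.91%


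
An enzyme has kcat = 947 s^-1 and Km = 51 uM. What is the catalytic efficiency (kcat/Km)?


Catalytic efficiency = kcat / Km
= 947 / 51
= 18.5686 uM^-1*s^-1

18.5686 uM^-1*s^-1


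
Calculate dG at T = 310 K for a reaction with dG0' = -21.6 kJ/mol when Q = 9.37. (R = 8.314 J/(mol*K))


dG = dG0' + RT * ln(Q) / 1000
dG = -21.6 + 8.314 * 310 * ln(9.37) / 1000
dG = -15.8332 kJ/mol

-15.8332 kJ/mol


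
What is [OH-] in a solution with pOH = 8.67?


[OH-] = 10^(-pOH)
[OH-] = 10^(-8.67)
[OH-] = 2.138e-09 M

2.138e-09 M


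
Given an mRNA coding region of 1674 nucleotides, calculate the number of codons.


codons = nucleotides / 3
codons = 1674 / 3 = 558

558


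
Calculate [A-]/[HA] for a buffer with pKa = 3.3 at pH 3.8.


[A-]/[HA] = 10^(pH - pKa)
= 10^(3.8 - 3.3)
= 3.1623

3.1623


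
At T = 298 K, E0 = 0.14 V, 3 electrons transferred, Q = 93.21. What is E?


E = E0 - (RT/nF) * ln(Q)
E = 0.14 - (8.314 * 298 / (3 * 96485)) * ln(93.21)
E = 0.1012 V

0.1012 V


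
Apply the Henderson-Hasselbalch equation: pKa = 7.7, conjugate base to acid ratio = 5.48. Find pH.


pH = pKa + log10([A-]/[HA])
pH = 7.7 + log10(5.48)
pH = 8.4388

8.4388


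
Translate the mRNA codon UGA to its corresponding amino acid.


Standard genetic code lookup.
Codon UGA -> Stop

Stop


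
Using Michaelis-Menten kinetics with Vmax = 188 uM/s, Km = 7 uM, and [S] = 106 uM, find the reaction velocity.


v = Vmax * [S] / (Km + [S])
v = 188 * 106 / (7 + 106)
v = 176.354 uM/s

176.354 uM/s


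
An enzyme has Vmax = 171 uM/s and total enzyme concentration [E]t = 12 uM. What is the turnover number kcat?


kcat = Vmax / [E]t
kcat = 171 / 12
kcat = 14.25 s^-1

14.25 s^-1


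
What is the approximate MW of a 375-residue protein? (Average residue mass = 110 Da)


MW = n_residues * 110 Da
MW = 375 * 110
MW = 41250 Da

41250 Da


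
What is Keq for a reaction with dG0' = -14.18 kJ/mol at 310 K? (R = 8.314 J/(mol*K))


Keq = exp(-dG0 * 1000 / (R * T))
Keq = exp(-(-14.18) * 1000 / (8.314 * 310))
Keq = 245.1319

245.1319


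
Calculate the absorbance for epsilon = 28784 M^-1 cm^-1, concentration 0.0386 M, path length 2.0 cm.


A = epsilon * c * l
A = 28784 * 0.0386 * 2.0
A = 2222.1248

2222.1248


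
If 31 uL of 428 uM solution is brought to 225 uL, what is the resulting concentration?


C2 = C1 * V1 / V2
C2 = 428 * 31 / 225
C2 = 58.9689 uM

58.9689 uM


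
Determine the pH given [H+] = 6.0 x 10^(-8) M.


pH = -log10([H+])
pH = -log10(6.0 x 10^(-8))
pH = 7.2218

7.2218


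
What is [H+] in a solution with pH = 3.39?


[H+] = 10^(-pH)
[H+] = 10^(-3.39)
[H+] = 4.074e-04 M

4.074e-04 M


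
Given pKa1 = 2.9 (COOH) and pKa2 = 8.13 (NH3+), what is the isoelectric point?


pI = (pKa1 + pKa2) / 2
pI = (2.9 + 8.13) / 2
pI = 5.515

5.515


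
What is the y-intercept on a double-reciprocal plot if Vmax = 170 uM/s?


y-intercept = 1/Vmax
= 1/170
= 0.0059 s/uM

0.0059 s/uM


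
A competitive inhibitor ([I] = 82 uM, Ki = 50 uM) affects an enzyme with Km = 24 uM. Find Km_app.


Km_app = Km * (1 + [I]/Ki)
Km_app = 24 * (1 + 82/50)
Km_app = 63.36 uM

63.36 uM


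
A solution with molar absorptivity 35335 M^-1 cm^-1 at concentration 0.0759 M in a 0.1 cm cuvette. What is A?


A = epsilon * c * l
A = 35335 * 0.0759 * 0.1
A = 268.1927

268.1927


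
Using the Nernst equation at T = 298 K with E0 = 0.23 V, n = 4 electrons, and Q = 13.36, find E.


E = E0 - (RT/nF) * ln(Q)
E = 0.23 - (8.314 * 298 / (4 * 96485)) * ln(13.36)
E = 0.2134 V

0.2134 V


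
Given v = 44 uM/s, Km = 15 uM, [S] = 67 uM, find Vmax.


Vmax = v * (Km + [S]) / [S]
Vmax = 44 * (15 + 67) / 67
Vmax = 53.8507 uM/s

53.8507 uM/s


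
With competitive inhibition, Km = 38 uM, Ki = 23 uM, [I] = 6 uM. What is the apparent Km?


Km_app = Km * (1 + [I]/Ki)
Km_app = 38 * (1 + 6/23)
Km_app = 47.913 uM

47.913 uM


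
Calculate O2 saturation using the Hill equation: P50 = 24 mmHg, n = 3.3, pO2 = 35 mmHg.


Y = pO2^n / (P50^n + pO2^n)
Y = 35^3.3 / (24^3.3 + 35^3.3)
Y = 77.64%

77.64%


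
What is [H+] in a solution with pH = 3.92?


[H+] = 10^(-pH)
[H+] = 10^(-3.92)
[H+] = 1.202e-04 M

1.202e-04 M


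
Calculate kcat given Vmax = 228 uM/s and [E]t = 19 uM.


kcat = Vmax / [E]t
kcat = 228 / 19
kcat = 12.0 s^-1

12.0 s^-1


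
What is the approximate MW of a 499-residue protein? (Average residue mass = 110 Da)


MW = n_residues * 110 Da
MW = 499 * 110
MW = 54890 Da

54890 Da


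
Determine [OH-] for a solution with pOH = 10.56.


[OH-] = 10^(-pOH)
[OH-] = 10^(-10.56)
[OH-] = 2.754e-11 M

2.754e-11 M


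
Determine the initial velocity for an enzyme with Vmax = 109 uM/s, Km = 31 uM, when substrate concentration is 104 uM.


v = Vmax * [S] / (Km + [S])
v = 109 * 104 / (31 + 104)
v = 83.9704 uM/s

83.9704 uM/s


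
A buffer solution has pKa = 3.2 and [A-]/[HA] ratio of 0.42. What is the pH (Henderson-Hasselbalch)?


pH = pKa + log10([A-]/[HA])
pH = 3.2 + log10(0.42)
pH = 2.8232

2.8232


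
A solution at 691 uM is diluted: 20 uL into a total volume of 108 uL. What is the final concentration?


C2 = C1 * V1 / V2
C2 = 691 * 20 / 108
C2 = 127.963 uM

127.963 uM


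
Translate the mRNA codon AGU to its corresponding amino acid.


Standard genetic code lookup.
Codon AGU -> Ser

Ser


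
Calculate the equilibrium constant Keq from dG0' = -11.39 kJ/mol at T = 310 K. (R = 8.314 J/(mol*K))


Keq = exp(-dG0 * 1000 / (R * T))
Keq = exp(-(-11.39) * 1000 / (8.314 * 310))
Keq = 83.0369

83.0369


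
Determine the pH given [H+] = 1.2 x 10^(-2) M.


pH = -log10([H+])
pH = -log10(1.2 x 10^(-2))
pH = 1.9208

1.9208


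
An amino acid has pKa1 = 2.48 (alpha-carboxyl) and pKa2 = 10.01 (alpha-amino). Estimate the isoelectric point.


pI = (pKa1 + pKa2) / 2
pI = (2.48 + 10.01) / 2
pI = 6.245

6.245


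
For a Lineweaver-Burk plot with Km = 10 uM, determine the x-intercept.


x-intercept = -1/Km
= -1/10
= -0.1 1/uM

-0.1 1/uM


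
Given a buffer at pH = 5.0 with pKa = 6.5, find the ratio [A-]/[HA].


[A-]/[HA] = 10^(pH - pKa)
= 10^(5.0 - 6.5)
= 0.0316

0.0316


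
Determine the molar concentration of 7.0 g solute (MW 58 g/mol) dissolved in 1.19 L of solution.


C = (mass / MW) / volume
C = (7.0 / 58) / 1.19
C = 0.1014 M

0.1014 M


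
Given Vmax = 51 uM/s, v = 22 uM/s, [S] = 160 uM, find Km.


Km = [S] * (Vmax - v) / v
Km = 160 * (51 - 22) / 22
Km = 210.9091 uM

210.9091 uM


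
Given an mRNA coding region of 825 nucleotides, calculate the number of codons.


codons = nucleotides / 3
codons = 825 / 3 = 275

275


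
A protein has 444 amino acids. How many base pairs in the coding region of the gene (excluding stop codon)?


Each amino acid = 1 codon = 3 bp
bp = 444 * 3 = 1332 bp

1332 bp


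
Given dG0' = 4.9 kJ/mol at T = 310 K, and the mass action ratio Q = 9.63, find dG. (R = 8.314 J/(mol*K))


dG = dG0' + RT * ln(Q) / 1000
dG = 4.9 + 8.314 * 310 * ln(9.63) / 1000
dG = 10.7374 kJ/mol

10.7374 kJ/mol


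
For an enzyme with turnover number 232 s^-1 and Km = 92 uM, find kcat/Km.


Catalytic efficiency = kcat / Km
= 232 / 92
= 2.5217 uM^-1*s^-1

2.5217 uM^-1*s^-1


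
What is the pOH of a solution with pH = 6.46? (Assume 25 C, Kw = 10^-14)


pOH = 14 - pH
pOH = 14 - 6.46
pOH = 7.54

7.54


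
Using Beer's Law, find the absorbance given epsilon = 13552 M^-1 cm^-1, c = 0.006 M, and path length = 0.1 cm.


A = epsilon * c * l
A = 13552 * 0.006 * 0.1
A = 8.1312

8.1312


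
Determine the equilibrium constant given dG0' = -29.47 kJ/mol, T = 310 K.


Keq = exp(-dG0 * 1000 / (R * T))
Keq = exp(-(-29.47) * 1000 / (8.314 * 310))
Keq = 92435.7826

92435.7826


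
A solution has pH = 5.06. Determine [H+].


[H+] = 10^(-pH)
[H+] = 10^(-5.06)
[H+] = 8.710e-06 M

8.710e-06 M


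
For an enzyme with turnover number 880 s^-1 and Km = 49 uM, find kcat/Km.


Catalytic efficiency = kcat / Km
= 880 / 49
= 17.9592 uM^-1*s^-1

17.9592 uM^-1*s^-1


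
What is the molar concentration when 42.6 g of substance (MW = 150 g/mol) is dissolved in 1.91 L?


C = (mass / MW) / volume
C = (42.6 / 150) / 1.91
C = 0.1487 M

0.1487 M


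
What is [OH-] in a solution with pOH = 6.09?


[OH-] = 10^(-pOH)
[OH-] = 10^(-6.09)
[OH-] = 8.128e-07 M

8.128e-07 M


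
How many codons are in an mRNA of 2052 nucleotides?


codons = nucleotides / 3
codons = 2052 / 3 = 684

684


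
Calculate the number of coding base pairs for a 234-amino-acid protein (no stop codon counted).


Each amino acid = 1 codon = 3 bp
bp = 234 * 3 = 702 bp

702 bp


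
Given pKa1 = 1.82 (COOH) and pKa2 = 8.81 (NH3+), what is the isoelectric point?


pI = (pKa1 + pKa2) / 2
pI = (1.82 + 8.81) / 2
pI = 5.315

5.315


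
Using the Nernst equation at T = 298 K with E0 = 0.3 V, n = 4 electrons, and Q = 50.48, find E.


E = E0 - (RT/nF) * ln(Q)
E = 0.3 - (8.314 * 298 / (4 * 96485)) * ln(50.48)
E = 0.2748 V

0.2748 V


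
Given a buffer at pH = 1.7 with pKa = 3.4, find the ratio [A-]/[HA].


[A-]/[HA] = 10^(pH - pKa)
= 10^(1.7 - 3.4)
= 0.02

0.02


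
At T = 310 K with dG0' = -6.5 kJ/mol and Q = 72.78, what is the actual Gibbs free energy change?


dG = dG0' + RT * ln(Q) / 1000
dG = -6.5 + 8.314 * 310 * ln(72.78) / 1000
dG = 4.5502 kJ/mol

4.5502 kJ/mol


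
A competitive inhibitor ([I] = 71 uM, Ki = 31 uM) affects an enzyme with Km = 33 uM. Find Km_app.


Km_app = Km * (1 + [I]/Ki)
Km_app = 33 * (1 + 71/31)
Km_app = 108.5806 uM

108.5806 uM


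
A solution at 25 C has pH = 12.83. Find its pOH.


pOH = 14 - pH
pOH = 14 - 12.83
pOH = 1.17

1.17


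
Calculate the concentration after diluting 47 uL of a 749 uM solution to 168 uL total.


C2 = C1 * V1 / V2
C2 = 749 * 47 / 168
C2 = 209.5417 uM

209.5417 uM


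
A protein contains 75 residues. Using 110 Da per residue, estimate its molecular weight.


MW = n_residues * 110 Da
MW = 75 * 110
MW = 8250 Da

8250 Da


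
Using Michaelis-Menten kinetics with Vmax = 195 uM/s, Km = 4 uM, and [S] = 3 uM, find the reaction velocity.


v = Vmax * [S] / (Km + [S])
v = 195 * 3 / (4 + 3)
v = 83.5714 uM/s

83.5714 uM/s


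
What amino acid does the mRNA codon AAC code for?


Standard genetic code lookup.
Codon AAC -> Asn

Asn


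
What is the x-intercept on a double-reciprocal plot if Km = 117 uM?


x-intercept = -1/Km
= -1/117
= -0.0085 1/uM

-0.0085 1/uM


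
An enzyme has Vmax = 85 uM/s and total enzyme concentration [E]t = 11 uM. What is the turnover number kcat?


kcat = Vmax / [E]t
kcat = 85 / 11
kcat = 7.7273 s^-1

7.7273 s^-1


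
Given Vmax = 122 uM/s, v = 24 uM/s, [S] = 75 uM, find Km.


Km = [S] * (Vmax - v) / v
Km = 75 * (122 - 24) / 24
Km = 306.25 uM

306.25 uM


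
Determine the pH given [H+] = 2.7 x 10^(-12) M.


pH = -log10([H+])
pH = -log10(2.7 x 10^(-12))
pH = 11.5686

11.5686


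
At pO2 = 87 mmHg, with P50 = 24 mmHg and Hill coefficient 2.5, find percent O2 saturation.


Y = pO2^n / (P50^n + pO2^n)
Y = 87^2.5 / (24^2.5 + 87^2.5)
Y = 96.16%

96.16%


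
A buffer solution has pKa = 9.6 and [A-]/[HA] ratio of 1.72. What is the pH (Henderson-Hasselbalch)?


pH = pKa + log10([A-]/[HA])
pH = 9.6 + log10(1.72)
pH = 9.8355

9.8355


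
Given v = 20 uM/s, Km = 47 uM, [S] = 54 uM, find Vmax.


Vmax = v * (Km + [S]) / [S]
Vmax = 20 * (47 + 54) / 54
Vmax = 37.4074 uM/s

37.4074 uM/s


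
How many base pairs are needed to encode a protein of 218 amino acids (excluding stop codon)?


Each amino acid = 1 codon = 3 bp
bp = 218 * 3 = 654 bp

654 bp


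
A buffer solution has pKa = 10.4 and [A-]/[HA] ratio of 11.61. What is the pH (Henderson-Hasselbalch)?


pH = pKa + log10([A-]/[HA])
pH = 10.4 + log10(11.61)
pH = 11.4648

11.4648


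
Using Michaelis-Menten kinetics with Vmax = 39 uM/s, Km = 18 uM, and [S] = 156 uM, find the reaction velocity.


v = Vmax * [S] / (Km + [S])
v = 39 * 156 / (18 + 156)
v = 34.9655 uM/s

34.9655 uM/s


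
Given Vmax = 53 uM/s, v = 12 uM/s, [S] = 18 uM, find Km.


Km = [S] * (Vmax - v) / v
Km = 18 * (53 - 12) / 12
Km = 61.5 uM

61.5 uM


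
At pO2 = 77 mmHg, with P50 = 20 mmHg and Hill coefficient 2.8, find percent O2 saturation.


Y = pO2^n / (P50^n + pO2^n)
Y = 77^2.8 / (20^2.8 + 77^2.8)
Y = 97.76%

97.76%


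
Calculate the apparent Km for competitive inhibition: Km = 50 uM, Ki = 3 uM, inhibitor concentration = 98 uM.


Km_app = Km * (1 + [I]/Ki)
Km_app = 50 * (1 + 98/3)
Km_app = 1683.3333 uM

1683.3333 uM


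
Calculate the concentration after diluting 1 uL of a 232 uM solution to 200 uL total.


C2 = C1 * V1 / V2
C2 = 232 * 1 / 200
C2 = 1.16 uM

1.16 uM


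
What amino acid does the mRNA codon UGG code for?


Standard genetic code lookup.
Codon UGG -> Trp

Trp


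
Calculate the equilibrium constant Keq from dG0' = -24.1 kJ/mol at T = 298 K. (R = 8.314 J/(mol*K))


Keq = exp(-dG0 * 1000 / (R * T))
Keq = exp(-(-24.1) * 1000 / (8.314 * 298))
Keq = 16768.6314

16768.6314


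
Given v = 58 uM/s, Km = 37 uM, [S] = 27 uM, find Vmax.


Vmax = v * (Km + [S]) / [S]
Vmax = 58 * (37 + 27) / 27
Vmax = 137.4815 uM/s

137.4815 uM/s


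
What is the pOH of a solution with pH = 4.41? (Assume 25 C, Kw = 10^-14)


pOH = 14 - pH
pOH = 14 - 4.41
pOH = 9.59

9.59


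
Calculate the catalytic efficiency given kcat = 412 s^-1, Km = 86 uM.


Catalytic efficiency = kcat / Km
= 412 / 86
= 4.7907 uM^-1*s^-1

4.7907 uM^-1*s^-1


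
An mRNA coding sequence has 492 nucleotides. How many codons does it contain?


codons = nucleotides / 3
codons = 492 / 3 = 164

164


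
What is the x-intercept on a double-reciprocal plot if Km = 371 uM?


x-intercept = -1/Km
= -1/371
= -0.0027 1/uM

-0.0027 1/uM


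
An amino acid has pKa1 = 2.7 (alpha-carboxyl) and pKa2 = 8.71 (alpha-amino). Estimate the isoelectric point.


pI = (pKa1 + pKa2) / 2
pI = (2.7 + 8.71) / 2
pI = 5.705

5.705


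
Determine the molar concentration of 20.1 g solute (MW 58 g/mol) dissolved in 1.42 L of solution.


C = (mass / MW) / volume
C = (20.1 / 58) / 1.42
C = 0.2441 M

0.2441 M


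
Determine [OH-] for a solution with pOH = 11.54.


[OH-] = 10^(-pOH)
[OH-] = 10^(-11.54)
[OH-] = 2.884e-12 M

2.884e-12 M


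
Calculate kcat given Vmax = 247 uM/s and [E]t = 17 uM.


kcat = Vmax / [E]t
kcat = 247 / 17
kcat = 14.5294 s^-1

14.5294 s^-1


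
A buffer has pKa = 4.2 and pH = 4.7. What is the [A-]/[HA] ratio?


[A-]/[HA] = 10^(pH - pKa)
= 10^(4.7 - 4.2)
= 3.1623

3.1623


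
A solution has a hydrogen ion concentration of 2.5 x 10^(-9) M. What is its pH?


pH = -log10([H+])
pH = -log10(2.5 x 10^(-9))
pH = 8.6021

8.6021


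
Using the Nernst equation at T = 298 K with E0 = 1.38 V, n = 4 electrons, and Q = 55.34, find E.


E = E0 - (RT/nF) * ln(Q)
E = 1.38 - (8.314 * 298 / (4 * 96485)) * ln(55.34)
E = 1.3542 V

1.3542 V


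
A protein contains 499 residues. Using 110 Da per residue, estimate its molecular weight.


MW = n_residues * 110 Da
MW = 499 * 110
MW = 54890 Da

54890 Da


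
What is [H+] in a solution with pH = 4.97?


[H+] = 10^(-pH)
[H+] = 10^(-4.97)
[H+] = 1.072e-05 M

1.072e-05 M


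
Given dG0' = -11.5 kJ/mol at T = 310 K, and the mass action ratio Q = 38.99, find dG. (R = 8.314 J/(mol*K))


dG = dG0' + RT * ln(Q) / 1000
dG = -11.5 + 8.314 * 310 * ln(38.99) / 1000
dG = -2.0584 kJ/mol

-2.0584 kJ/mol


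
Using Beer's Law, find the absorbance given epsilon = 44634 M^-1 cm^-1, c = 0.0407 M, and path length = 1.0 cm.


A = epsilon * c * l
A = 44634 * 0.0407 * 1.0
A = 1816.6038

1816.6038


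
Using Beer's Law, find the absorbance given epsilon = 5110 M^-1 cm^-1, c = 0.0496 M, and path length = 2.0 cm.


A = epsilon * c * l
A = 5110 * 0.0496 * 2.0
A = 506.912

506.912


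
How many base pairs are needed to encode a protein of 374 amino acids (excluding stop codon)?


Each amino acid = 1 codon = 3 bp
bp = 374 * 3 = 1122 bp

1122 bp


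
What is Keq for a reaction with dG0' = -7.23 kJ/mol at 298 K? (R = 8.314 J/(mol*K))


Keq = exp(-dG0 * 1000 / (R * T))
Keq = exp(-(-7.23) * 1000 / (8.314 * 298))
Keq = 18.5076

18.5076


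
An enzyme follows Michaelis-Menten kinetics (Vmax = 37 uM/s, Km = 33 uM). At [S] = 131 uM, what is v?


v = Vmax * [S] / (Km + [S])
v = 37 * 131 / (33 + 131)
v = 29.5549 uM/s

29.5549 uM/s


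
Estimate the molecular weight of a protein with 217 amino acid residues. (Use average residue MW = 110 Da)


MW = n_residues * 110 Da
MW = 217 * 110
MW = 23870 Da

23870 Da


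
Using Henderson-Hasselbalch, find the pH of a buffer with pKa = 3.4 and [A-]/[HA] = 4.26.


pH = pKa + log10([A-]/[HA])
pH = 3.4 + log10(4.26)
pH = 4.0294

4.0294


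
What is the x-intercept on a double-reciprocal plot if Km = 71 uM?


x-intercept = -1/Km
= -1/71
= -0.0141 1/uM

-0.0141 1/uM


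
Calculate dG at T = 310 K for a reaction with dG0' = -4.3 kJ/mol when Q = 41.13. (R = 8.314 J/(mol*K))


dG = dG0' + RT * ln(Q) / 1000
dG = -4.3 + 8.314 * 310 * ln(41.13) / 1000
dG = 5.2793 kJ/mol

5.2793 kJ/mol


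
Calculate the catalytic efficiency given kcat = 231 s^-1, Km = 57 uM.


Catalytic efficiency = kcat / Km
= 231 / 57
= 4.0526 uM^-1*s^-1

4.0526 uM^-1*s^-1


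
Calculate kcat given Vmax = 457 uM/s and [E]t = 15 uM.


kcat = Vmax / [E]t
kcat = 457 / 15
kcat = 30.4667 s^-1

30.4667 s^-1


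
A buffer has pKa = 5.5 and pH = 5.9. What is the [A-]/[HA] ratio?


[A-]/[HA] = 10^(pH - pKa)
= 10^(5.9 - 5.5)
= 2.5119

2.5119


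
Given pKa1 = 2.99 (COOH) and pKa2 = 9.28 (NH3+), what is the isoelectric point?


pI = (pKa1 + pKa2) / 2
pI = (2.99 + 9.28) / 2
pI = 6.135

6.135


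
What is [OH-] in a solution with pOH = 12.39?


[OH-] = 10^(-pOH)
[OH-] = 10^(-12.39)
[OH-] = 4.074e-13 M

4.074e-13 M


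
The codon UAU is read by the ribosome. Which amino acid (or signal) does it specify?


Standard genetic code lookup.
Codon UAU -> Tyr

Tyr


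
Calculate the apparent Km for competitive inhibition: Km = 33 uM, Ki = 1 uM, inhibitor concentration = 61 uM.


Km_app = Km * (1 + [I]/Ki)
Km_app = 33 * (1 + 61/1)
Km_app = 2046.0 uM

2046.0 uM


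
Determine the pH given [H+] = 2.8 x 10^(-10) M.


pH = -log10([H+])
pH = -log10(2.8 x 10^(-10))
pH = 9.5528

9.5528


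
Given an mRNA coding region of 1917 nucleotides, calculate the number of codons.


codons = nucleotides / 3
codons = 1917 / 3 = 639

639


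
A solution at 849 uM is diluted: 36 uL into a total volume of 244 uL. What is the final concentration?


C2 = C1 * V1 / V2
C2 = 849 * 36 / 244
C2 = 125.2623 uM

125.2623 uM


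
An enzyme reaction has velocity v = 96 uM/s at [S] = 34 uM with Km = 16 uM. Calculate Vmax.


Vmax = v * (Km + [S]) / [S]
Vmax = 96 * (16 + 34) / 34
Vmax = 141.1765 uM/s

141.1765 uM/s


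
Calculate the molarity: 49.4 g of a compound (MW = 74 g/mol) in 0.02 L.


C = (mass / MW) / volume
C = (49.4 / 74) / 0.02
C = 33.3784 M

33.3784 M


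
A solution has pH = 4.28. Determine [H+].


[H+] = 10^(-pH)
[H+] = 10^(-4.28)
[H+] = 5.248e-05 M

5.248e-05 M


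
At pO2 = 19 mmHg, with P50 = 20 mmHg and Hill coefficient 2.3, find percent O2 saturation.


Y = pO2^n / (P50^n + pO2^n)
Y = 19^2.3 / (20^2.3 + 19^2.3)
Y = 47.05%

47.05%


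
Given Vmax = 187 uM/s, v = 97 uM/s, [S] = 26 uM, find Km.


Km = [S] * (Vmax - v) / v
Km = 26 * (187 - 97) / 97
Km = 24.1237 uM

24.1237 uM


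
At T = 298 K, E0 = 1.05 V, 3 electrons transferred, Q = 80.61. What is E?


E = E0 - (RT/nF) * ln(Q)
E = 1.05 - (8.314 * 298 / (3 * 96485)) * ln(80.61)
E = 1.0124 V

1.0124 V


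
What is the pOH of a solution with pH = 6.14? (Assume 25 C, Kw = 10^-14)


pOH = 14 - pH
pOH = 14 - 6.14
pOH = 7.86

7.86


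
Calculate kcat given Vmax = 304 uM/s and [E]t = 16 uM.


kcat = Vmax / [E]t
kcat = 304 / 16
kcat = 19.0 s^-1

19.0 s^-1


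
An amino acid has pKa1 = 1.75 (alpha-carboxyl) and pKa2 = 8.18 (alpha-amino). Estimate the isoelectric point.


pI = (pKa1 + pKa2) / 2
pI = (1.75 + 8.18) / 2
pI = 4.965

4.965


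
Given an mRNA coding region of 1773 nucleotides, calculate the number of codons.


codons = nucleotides / 3
codons = 1773 / 3 = 591

591


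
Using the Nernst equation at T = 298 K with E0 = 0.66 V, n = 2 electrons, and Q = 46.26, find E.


E = E0 - (RT/nF) * ln(Q)
E = 0.66 - (8.314 * 298 / (2 * 96485)) * ln(46.26)
E = 0.6108 V

0.6108 V


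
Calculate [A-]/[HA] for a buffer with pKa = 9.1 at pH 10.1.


[A-]/[HA] = 10^(pH - pKa)
= 10^(10.1 - 9.1)
= 10.0

10.0


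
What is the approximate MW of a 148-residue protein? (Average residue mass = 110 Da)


MW = n_residues * 110 Da
MW = 148 * 110
MW = 16280 Da

16280 Da


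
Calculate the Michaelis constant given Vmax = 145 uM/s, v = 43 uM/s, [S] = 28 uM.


Km = [S] * (Vmax - v) / v
Km = 28 * (145 - 43) / 43
Km = 66.4186 uM

66.4186 uM


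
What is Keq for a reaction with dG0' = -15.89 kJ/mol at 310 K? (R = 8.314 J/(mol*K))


Keq = exp(-dG0 * 1000 / (R * T))
Keq = exp(-(-15.89) * 1000 / (8.314 * 310))
Keq = 475.9302

475.9302


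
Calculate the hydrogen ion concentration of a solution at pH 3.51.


[H+] = 10^(-pH)
[H+] = 10^(-3.51)
[H+] = 3.090e-04 M

3.090e-04 M


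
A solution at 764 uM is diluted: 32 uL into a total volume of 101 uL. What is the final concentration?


C2 = C1 * V1 / V2
C2 = 764 * 32 / 101
C2 = 242.0594 uM

242.0594 uM


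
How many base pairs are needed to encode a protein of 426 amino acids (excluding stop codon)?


Each amino acid = 1 codon = 3 bp
bp = 426 * 3 = 1278 bp

1278 bp


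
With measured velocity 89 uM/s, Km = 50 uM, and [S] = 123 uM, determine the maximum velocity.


Vmax = v * (Km + [S]) / [S]
Vmax = 89 * (50 + 123) / 123
Vmax = 125.1789 uM/s

125.1789 uM/s


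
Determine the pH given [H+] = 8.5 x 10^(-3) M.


pH = -log10([H+])
pH = -log10(8.5 x 10^(-3))
pH = 2.0706

2.0706


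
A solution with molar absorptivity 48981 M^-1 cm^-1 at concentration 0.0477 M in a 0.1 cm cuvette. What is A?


A = epsilon * c * l
A = 48981 * 0.0477 * 0.1
A = 233.6394

233.6394


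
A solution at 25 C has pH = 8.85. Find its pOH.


pOH = 14 - pH
pOH = 14 - 8.85
pOH = 5.15

5.15


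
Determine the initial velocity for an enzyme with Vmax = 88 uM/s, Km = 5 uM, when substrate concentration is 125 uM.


v = Vmax * [S] / (Km + [S])
v = 88 * 125 / (5 + 125)
v = 84.6154 uM/s

84.6154 uM/s


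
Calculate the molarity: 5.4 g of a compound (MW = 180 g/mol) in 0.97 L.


C = (mass / MW) / volume
C = (5.4 / 180) / 0.97
C = 0.0309 M

0.0309 M


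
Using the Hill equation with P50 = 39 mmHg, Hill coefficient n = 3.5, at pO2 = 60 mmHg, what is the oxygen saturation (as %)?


Y = pO2^n / (P50^n + pO2^n)
Y = 60^3.5 / (39^3.5 + 60^3.5)
Y = 81.87%

81.87%


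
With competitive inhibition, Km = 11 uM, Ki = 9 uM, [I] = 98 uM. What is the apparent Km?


Km_app = Km * (1 + [I]/Ki)
Km_app = 11 * (1 + 98/9)
Km_app = 130.7778 uM

130.7778 uM


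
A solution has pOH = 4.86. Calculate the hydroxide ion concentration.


[OH-] = 10^(-pOH)
[OH-] = 10^(-4.86)
[OH-] = 1.380e-05 M

1.380e-05 M


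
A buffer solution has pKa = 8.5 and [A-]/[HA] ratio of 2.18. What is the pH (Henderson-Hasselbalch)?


pH = pKa + log10([A-]/[HA])
pH = 8.5 + log10(2.18)
pH = 8.8385

8.8385


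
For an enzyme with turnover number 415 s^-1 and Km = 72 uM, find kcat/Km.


Catalytic efficiency = kcat / Km
= 415 / 72
= 5.7639 uM^-1*s^-1

5.7639 uM^-1*s^-1


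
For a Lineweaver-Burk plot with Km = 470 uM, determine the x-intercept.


x-intercept = -1/Km
= -1/470
= -0.0021 1/uM

-0.0021 1/uM


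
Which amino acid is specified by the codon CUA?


Standard genetic code lookup.
Codon CUA -> Leu

Leu


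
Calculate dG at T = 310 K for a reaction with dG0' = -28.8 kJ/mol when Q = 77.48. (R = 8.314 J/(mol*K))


dG = dG0' + RT * ln(Q) / 1000
dG = -28.8 + 8.314 * 310 * ln(77.48) / 1000
dG = -17.5885 kJ/mol

-17.5885 kJ/mol


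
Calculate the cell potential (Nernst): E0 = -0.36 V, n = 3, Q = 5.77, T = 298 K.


E = E0 - (RT/nF) * ln(Q)
E = -0.36 - (8.314 * 298 / (3 * 96485)) * ln(5.77)
E = -0.375 V

-0.375 V


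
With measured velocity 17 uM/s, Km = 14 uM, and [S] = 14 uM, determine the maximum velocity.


Vmax = v * (Km + [S]) / [S]
Vmax = 17 * (14 + 14) / 14
Vmax = 34.0 uM/s

34.0 uM/s


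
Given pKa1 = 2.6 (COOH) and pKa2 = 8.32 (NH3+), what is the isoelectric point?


pI = (pKa1 + pKa2) / 2
pI = (2.6 + 8.32) / 2
pI = 5.46

5.46


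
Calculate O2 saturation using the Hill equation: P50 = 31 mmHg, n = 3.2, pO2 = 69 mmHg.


Y = pO2^n / (P50^n + pO2^n)
Y = 69^3.2 / (31^3.2 + 69^3.2)
Y = 92.83%

92.83%


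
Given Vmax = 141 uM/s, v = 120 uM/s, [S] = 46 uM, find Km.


Km = [S] * (Vmax - v) / v
Km = 46 * (141 - 120) / 120
Km = 8.05 uM

8.05 uM


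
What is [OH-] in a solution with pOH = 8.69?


[OH-] = 10^(-pOH)
[OH-] = 10^(-8.69)
[OH-] = 2.042e-09 M

2.042e-09 M


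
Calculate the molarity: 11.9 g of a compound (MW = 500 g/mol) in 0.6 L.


C = (mass / MW) / volume
C = (11.9 / 500) / 0.6
C = 0.0397 M

0.0397 M


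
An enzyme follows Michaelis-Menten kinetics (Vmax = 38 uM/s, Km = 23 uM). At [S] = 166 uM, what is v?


v = Vmax * [S] / (Km + [S])
v = 38 * 166 / (23 + 166)
v = 33.3757 uM/s

33.3757 uM/s


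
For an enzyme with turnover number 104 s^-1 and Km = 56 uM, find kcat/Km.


Catalytic efficiency = kcat / Km
= 104 / 56
= 1.8571 uM^-1*s^-1

1.8571 uM^-1*s^-1


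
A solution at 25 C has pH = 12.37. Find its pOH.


pOH = 14 - pH
pOH = 14 - 12.37
pOH = 1.63

1.63


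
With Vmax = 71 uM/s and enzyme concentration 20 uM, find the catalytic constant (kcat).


kcat = Vmax / [E]t
kcat = 71 / 20
kcat = 3.55 s^-1

3.55 s^-1


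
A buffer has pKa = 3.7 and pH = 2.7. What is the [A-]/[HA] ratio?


[A-]/[HA] = 10^(pH - pKa)
= 10^(2.7 - 3.7)
= 0.1

0.1


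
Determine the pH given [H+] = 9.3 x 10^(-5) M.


pH = -log10([H+])
pH = -log10(9.3 x 10^(-5))
pH = 4.0315

4.0315


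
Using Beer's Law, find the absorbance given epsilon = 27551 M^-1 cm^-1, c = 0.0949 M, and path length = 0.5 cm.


A = epsilon * c * l
A = 27551 * 0.0949 * 0.5
A = 1307.2949

1307.2949


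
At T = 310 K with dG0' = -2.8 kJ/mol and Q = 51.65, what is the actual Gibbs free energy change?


dG = dG0' + RT * ln(Q) / 1000
dG = -2.8 + 8.314 * 310 * ln(51.65) / 1000
dG = 7.3663 kJ/mol

7.3663 kJ/mol


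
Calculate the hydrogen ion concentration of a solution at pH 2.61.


[H+] = 10^(-pH)
[H+] = 10^(-2.61)
[H+] = 0.0025 M

0.0025 M


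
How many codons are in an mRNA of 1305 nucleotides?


codons = nucleotides / 3
codons = 1305 / 3 = 435

435


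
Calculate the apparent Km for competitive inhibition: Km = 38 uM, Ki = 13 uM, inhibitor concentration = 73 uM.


Km_app = Km * (1 + [I]/Ki)
Km_app = 38 * (1 + 73/13)
Km_app = 251.3846 uM

251.3846 uM


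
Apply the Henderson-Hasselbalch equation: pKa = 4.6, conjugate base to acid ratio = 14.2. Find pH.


pH = pKa + log10([A-]/[HA])
pH = 4.6 + log10(14.2)
pH = 5.7523

5.7523


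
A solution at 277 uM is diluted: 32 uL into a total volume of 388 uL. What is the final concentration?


C2 = C1 * V1 / V2
C2 = 277 * 32 / 388
C2 = 22.8454 uM

22.8454 uM


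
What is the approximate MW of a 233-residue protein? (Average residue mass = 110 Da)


MW = n_residues * 110 Da
MW = 233 * 110
MW = 25630 Da

25630 Da


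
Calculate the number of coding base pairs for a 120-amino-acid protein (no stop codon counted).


Each amino acid = 1 codon = 3 bp
bp = 120 * 3 = 360 bp

360 bp


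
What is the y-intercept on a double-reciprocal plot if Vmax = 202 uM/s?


y-intercept = 1/Vmax
= 1/202
= 0.005 s/uM

0.005 s/uM


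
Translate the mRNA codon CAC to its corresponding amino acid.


Standard genetic code lookup.
Codon CAC -> His

His


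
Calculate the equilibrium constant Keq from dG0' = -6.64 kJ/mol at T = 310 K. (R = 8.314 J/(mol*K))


Keq = exp(-dG0 * 1000 / (R * T))
Keq = exp(-(-6.64) * 1000 / (8.314 * 310))
Keq = 13.1484

13.1484


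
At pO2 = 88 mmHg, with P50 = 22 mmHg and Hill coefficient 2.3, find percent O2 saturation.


Y = pO2^n / (P50^n + pO2^n)
Y = 88^2.3 / (22^2.3 + 88^2.3)
Y = 96.04%

96.04%


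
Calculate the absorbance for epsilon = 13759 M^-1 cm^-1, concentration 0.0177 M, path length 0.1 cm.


A = epsilon * c * l
A = 13759 * 0.0177 * 0.1
A = 24.3534

24.3534


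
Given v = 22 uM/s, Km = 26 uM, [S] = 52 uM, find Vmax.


Vmax = v * (Km + [S]) / [S]
Vmax = 22 * (26 + 52) / 52
Vmax = 33.0 uM/s

33.0 uM/s


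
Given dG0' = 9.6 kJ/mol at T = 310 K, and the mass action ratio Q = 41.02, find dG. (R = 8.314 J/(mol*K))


dG = dG0' + RT * ln(Q) / 1000
dG = 9.6 + 8.314 * 310 * ln(41.02) / 1000
dG = 19.1724 kJ/mol

19.1724 kJ/mol


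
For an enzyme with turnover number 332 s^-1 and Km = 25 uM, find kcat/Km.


Catalytic efficiency = kcat / Km
= 332 / 25
= 13.28 uM^-1*s^-1

13.28 uM^-1*s^-1


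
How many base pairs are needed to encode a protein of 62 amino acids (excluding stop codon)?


Each amino acid = 1 codon = 3 bp
bp = 62 * 3 = 186 bp

186 bp


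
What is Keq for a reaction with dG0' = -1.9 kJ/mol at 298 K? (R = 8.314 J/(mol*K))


Keq = exp(-dG0 * 1000 / (R * T))
Keq = exp(-(-1.9) * 1000 / (8.314 * 298))
Keq = 2.153

2.153


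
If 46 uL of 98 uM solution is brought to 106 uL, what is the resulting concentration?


C2 = C1 * V1 / V2
C2 = 98 * 46 / 106
C2 = 42.5283 uM

42.5283 uM


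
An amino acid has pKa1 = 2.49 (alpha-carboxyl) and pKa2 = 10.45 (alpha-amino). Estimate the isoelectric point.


pI = (pKa1 + pKa2) / 2
pI = (2.49 + 10.45) / 2
pI = 6.47

6.47


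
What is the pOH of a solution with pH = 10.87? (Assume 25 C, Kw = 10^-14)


pOH = 14 - pH
pOH = 14 - 10.87
pOH = 3.13

3.13


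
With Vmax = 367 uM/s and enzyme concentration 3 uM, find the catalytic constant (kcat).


kcat = Vmax / [E]t
kcat = 367 / 3
kcat = 122.3333 s^-1

122.3333 s^-1


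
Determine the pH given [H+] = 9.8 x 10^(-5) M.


pH = -log10([H+])
pH = -log10(9.8 x 10^(-5))
pH = 4.0088

4.0088


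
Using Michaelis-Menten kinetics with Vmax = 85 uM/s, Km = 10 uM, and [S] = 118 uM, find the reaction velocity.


v = Vmax * [S] / (Km + [S])
v = 85 * 118 / (10 + 118)
v = 78.3594 uM/s

78.3594 uM/s


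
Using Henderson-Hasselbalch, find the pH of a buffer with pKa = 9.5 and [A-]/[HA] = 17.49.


pH = pKa + log10([A-]/[HA])
pH = 9.5 + log10(17.49)
pH = 10.7428

10.7428


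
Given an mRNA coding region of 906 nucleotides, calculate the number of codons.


codons = nucleotides / 3
codons = 906 / 3 = 302

302


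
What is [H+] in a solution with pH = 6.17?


[H+] = 10^(-pH)
[H+] = 10^(-6.17)
[H+] = 6.761e-07 M

6.761e-07 M


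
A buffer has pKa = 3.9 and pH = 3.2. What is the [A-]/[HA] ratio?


[A-]/[HA] = 10^(pH - pKa)
= 10^(3.2 - 3.9)
= 0.1995

0.1995


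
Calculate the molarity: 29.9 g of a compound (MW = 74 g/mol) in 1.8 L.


C = (mass / MW) / volume
C = (29.9 / 74) / 1.8
C = 0.2245 M

0.2245 M


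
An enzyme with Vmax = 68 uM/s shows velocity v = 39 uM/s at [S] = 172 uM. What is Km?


Km = [S] * (Vmax - v) / v
Km = 172 * (68 - 39) / 39
Km = 127.8974 uM

127.8974 uM


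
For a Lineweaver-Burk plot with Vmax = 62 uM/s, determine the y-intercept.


y-intercept = 1/Vmax
= 1/62
= 0.0161 s/uM

0.0161 s/uM


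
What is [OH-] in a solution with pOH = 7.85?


[OH-] = 10^(-pOH)
[OH-] = 10^(-7.85)
[OH-] = 1.413e-08 M

1.413e-08 M


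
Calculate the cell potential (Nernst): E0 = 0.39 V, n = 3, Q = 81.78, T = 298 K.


E = E0 - (RT/nF) * ln(Q)
E = 0.39 - (8.314 * 298 / (3 * 96485)) * ln(81.78)
E = 0.3523 V

0.3523 V
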